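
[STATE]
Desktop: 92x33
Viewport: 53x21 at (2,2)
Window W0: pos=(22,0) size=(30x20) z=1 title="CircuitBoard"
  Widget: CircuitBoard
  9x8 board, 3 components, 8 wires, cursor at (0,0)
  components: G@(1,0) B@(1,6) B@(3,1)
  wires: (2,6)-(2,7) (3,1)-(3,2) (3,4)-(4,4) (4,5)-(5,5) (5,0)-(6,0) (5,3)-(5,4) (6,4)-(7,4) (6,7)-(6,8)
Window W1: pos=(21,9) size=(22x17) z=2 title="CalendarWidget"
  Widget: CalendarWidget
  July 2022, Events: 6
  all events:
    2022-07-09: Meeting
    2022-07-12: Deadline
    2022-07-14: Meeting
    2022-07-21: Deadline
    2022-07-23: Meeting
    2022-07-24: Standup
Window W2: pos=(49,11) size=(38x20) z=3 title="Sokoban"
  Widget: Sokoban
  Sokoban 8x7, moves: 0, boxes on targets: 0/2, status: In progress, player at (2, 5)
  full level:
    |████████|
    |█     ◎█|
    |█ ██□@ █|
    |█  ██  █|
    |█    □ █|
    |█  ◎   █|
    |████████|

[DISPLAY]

                    ┠────────────────────────────┨   
                    ┃   0 1 2 3 4 5 6 7 8        ┃   
                    ┃0  [.]                      ┃   
                    ┃                            ┃   
                    ┃1   G                       ┃   
                    ┃                            ┃   
                    ┃2                           ┃   
                   ┏━━━━━━━━━━━━━━━━━━━━┓        ┃   
                   ┃ CalendarWidget     ┃·       ┃   
                   ┠────────────────────┨│     ┏━━━━━
                   ┃     July 2022      ┃·   · ┃ Soko
                   ┃Mo Tu We Th Fr Sa Su┃    │ ┠─────
                   ┃             1  2  3┃·   · ┃█████
                   ┃ 4  5  6  7  8  9* 1┃      ┃█    
                   ┃11 12* 13 14* 15 16 ┃·     ┃█ ██□
                   ┃18 19 20 21* 22 23* ┃│     ┃█  ██
                   ┃25 26 27 28 29 30 31┃·     ┃█    
                   ┃                    ┃━━━━━━┃█  ◎ 
                   ┃                    ┃      ┃█████
                   ┃                    ┃      ┃Moves
                   ┃                    ┃      ┃     


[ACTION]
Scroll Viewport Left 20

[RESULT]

                      ┠────────────────────────────┨ 
                      ┃   0 1 2 3 4 5 6 7 8        ┃ 
                      ┃0  [.]                      ┃ 
                      ┃                            ┃ 
                      ┃1   G                       ┃ 
                      ┃                            ┃ 
                      ┃2                           ┃ 
                     ┏━━━━━━━━━━━━━━━━━━━━┓        ┃ 
                     ┃ CalendarWidget     ┃·       ┃ 
                     ┠────────────────────┨│     ┏━━━
                     ┃     July 2022      ┃·   · ┃ So
                     ┃Mo Tu We Th Fr Sa Su┃    │ ┠───
                     ┃             1  2  3┃·   · ┃███
                     ┃ 4  5  6  7  8  9* 1┃      ┃█  
                     ┃11 12* 13 14* 15 16 ┃·     ┃█ █
                     ┃18 19 20 21* 22 23* ┃│     ┃█  
                     ┃25 26 27 28 29 30 31┃·     ┃█  
                     ┃                    ┃━━━━━━┃█  
                     ┃                    ┃      ┃███
                     ┃                    ┃      ┃Mov
                     ┃                    ┃      ┃   


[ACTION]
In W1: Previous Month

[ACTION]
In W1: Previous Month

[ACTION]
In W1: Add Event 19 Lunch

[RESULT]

                      ┠────────────────────────────┨ 
                      ┃   0 1 2 3 4 5 6 7 8        ┃ 
                      ┃0  [.]                      ┃ 
                      ┃                            ┃ 
                      ┃1   G                       ┃ 
                      ┃                            ┃ 
                      ┃2                           ┃ 
                     ┏━━━━━━━━━━━━━━━━━━━━┓        ┃ 
                     ┃ CalendarWidget     ┃·       ┃ 
                     ┠────────────────────┨│     ┏━━━
                     ┃      May 2022      ┃·   · ┃ So
                     ┃Mo Tu We Th Fr Sa Su┃    │ ┠───
                     ┃                   1┃·   · ┃███
                     ┃ 2  3  4  5  6  7  8┃      ┃█  
                     ┃ 9 10 11 12 13 14 15┃·     ┃█ █
                     ┃16 17 18 19* 20 21 2┃│     ┃█  
                     ┃23 24 25 26 27 28 29┃·     ┃█  
                     ┃30 31               ┃━━━━━━┃█  
                     ┃                    ┃      ┃███
                     ┃                    ┃      ┃Mov
                     ┃                    ┃      ┃   


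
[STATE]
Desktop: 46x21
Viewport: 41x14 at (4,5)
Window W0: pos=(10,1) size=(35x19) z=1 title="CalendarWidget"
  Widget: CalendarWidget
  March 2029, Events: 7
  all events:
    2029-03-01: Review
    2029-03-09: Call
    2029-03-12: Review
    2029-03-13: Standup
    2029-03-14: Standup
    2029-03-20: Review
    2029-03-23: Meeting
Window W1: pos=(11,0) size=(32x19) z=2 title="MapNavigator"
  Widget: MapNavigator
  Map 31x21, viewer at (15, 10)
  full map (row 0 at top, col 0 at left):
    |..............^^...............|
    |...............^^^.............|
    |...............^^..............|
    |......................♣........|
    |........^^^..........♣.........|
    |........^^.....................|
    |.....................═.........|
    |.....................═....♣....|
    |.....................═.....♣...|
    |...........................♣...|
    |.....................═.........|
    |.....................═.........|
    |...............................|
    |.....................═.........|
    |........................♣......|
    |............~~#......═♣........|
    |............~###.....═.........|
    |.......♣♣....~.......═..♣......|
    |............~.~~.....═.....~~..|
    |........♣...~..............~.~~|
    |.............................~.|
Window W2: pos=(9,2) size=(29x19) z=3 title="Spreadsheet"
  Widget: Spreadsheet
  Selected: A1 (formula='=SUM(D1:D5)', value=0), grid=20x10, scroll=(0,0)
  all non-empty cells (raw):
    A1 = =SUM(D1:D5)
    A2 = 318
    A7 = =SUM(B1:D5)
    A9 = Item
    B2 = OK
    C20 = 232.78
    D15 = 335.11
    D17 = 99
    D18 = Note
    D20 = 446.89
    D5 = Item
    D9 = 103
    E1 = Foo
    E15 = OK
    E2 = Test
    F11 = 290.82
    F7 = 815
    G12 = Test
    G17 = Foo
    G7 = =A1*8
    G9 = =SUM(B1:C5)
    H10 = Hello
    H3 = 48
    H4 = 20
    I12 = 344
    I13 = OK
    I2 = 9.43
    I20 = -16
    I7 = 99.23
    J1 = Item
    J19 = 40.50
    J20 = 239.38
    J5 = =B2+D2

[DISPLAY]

     ┃A1: =SUM(D1:D5)            ┃....┃ ┃
     ┃       A       B       C   ┃....┃ ┃
     ┃---------------------------┃♣...┃ ┃
     ┃  1      [0]       0       ┃.♣..┃ ┃
     ┃  2      318OK             ┃.♣..┃ ┃
     ┃  3        0       0       ┃....┃ ┃
     ┃  4        0       0       ┃....┃ ┃
     ┃  5        0       0       ┃....┃ ┃
     ┃  6        0       0       ┃....┃ ┃
     ┃  7        0       0       ┃....┃ ┃
     ┃  8        0       0       ┃....┃ ┃
     ┃  9 Item           0       ┃....┃ ┃
     ┃ 10        0       0       ┃....┃ ┃
     ┃ 11        0       0       ┃━━━━┛ ┃


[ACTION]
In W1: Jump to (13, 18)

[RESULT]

     ┃A1: =SUM(D1:D5)            ┃....┃ ┃
     ┃       A       B       C   ┃♣...┃ ┃
     ┃---------------------------┃....┃ ┃
     ┃  1      [0]       0       ┃....┃ ┃
     ┃  2      318OK             ┃♣...┃ ┃
     ┃  3        0       0       ┃...~┃ ┃
     ┃  4        0       0       ┃...~┃ ┃
     ┃  5        0       0       ┃....┃ ┃
     ┃  6        0       0       ┃    ┃ ┃
     ┃  7        0       0       ┃    ┃ ┃
     ┃  8        0       0       ┃    ┃ ┃
     ┃  9 Item           0       ┃    ┃ ┃
     ┃ 10        0       0       ┃    ┃ ┃
     ┃ 11        0       0       ┃━━━━┛ ┃


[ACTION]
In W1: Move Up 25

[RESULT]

     ┃A1: =SUM(D1:D5)            ┃    ┃ ┃
     ┃       A       B       C   ┃    ┃ ┃
     ┃---------------------------┃    ┃ ┃
     ┃  1      [0]       0       ┃    ┃ ┃
     ┃  2      318OK             ┃    ┃ ┃
     ┃  3        0       0       ┃....┃ ┃
     ┃  4        0       0       ┃....┃ ┃
     ┃  5        0       0       ┃....┃ ┃
     ┃  6        0       0       ┃....┃ ┃
     ┃  7        0       0       ┃....┃ ┃
     ┃  8        0       0       ┃....┃ ┃
     ┃  9 Item           0       ┃....┃ ┃
     ┃ 10        0       0       ┃..♣.┃ ┃
     ┃ 11        0       0       ┃━━━━┛ ┃


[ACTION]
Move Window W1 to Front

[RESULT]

     ┃A┃                              ┃ ┃
     ┃ ┃                              ┃ ┃
     ┃-┃                              ┃ ┃
     ┃ ┃                              ┃ ┃
     ┃ ┃                              ┃ ┃
     ┃ ┃  .............@^^............┃ ┃
     ┃ ┃  ...............^^^..........┃ ┃
     ┃ ┃  ...............^^...........┃ ┃
     ┃ ┃  ......................♣.....┃ ┃
     ┃ ┃  ........^^^..........♣......┃ ┃
     ┃ ┃  ........^^..................┃ ┃
     ┃ ┃  .....................═......┃ ┃
     ┃ ┃  .....................═....♣.┃ ┃
     ┃ ┗━━━━━━━━━━━━━━━━━━━━━━━━━━━━━━┛ ┃


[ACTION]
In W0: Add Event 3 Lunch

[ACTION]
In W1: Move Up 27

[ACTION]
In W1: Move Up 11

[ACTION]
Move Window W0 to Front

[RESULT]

     ┃┃Mo Tu We Th Fr Sa Su             ┃
     ┃┃          1*  2  3*  4           ┃
     ┃┃ 5  6  7  8  9* 10 11            ┃
     ┃┃12* 13* 14* 15 16 17 18          ┃
     ┃┃19 20* 21 22 23* 24 25           ┃
     ┃┃26 27 28 29 30 31                ┃
     ┃┃                                 ┃
     ┃┃                                 ┃
     ┃┃                                 ┃
     ┃┃                                 ┃
     ┃┃                                 ┃
     ┃┃                                 ┃
     ┃┃                                 ┃
     ┃┃                                 ┃


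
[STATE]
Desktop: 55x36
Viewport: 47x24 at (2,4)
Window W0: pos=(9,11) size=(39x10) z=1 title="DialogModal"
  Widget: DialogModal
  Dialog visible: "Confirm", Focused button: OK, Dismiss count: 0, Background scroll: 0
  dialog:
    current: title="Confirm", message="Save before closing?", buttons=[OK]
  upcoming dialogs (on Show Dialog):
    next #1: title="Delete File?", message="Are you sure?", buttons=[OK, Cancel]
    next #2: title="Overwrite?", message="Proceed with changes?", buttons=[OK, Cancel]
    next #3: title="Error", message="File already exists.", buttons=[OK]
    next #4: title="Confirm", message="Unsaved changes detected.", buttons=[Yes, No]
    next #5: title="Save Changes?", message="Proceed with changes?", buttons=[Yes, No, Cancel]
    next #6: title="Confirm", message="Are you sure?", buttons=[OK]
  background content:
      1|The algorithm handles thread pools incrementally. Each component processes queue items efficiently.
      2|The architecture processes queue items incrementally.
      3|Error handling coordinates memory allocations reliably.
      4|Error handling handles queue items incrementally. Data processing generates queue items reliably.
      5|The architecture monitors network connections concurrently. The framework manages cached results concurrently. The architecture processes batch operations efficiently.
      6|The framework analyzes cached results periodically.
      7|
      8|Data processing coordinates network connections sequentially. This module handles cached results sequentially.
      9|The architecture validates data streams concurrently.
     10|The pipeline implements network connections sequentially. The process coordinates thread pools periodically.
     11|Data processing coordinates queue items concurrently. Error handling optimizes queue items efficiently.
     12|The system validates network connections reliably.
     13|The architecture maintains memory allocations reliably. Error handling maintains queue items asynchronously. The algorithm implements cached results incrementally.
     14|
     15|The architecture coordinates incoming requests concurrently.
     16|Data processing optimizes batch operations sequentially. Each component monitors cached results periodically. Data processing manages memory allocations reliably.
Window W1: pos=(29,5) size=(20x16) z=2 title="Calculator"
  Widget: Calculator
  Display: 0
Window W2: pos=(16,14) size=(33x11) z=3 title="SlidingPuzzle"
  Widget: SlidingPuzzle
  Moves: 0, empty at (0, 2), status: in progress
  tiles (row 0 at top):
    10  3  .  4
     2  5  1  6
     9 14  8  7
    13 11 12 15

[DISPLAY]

                                               
                           ┏━━━━━━━━━━━━━━━━━━┓
                           ┃ Calculator       ┃
                           ┠──────────────────┨
                           ┃                 0┃
                           ┃┌───┬───┬───┬───┐ ┃
                           ┃│ 7 │ 8 │ 9 │ ÷ │ ┃
       ┏━━━━━━━━━━━━━━━━━━━┃├───┼───┼───┼───┤ ┃
       ┃ DialogModal       ┃│ 4 │ 5 │ 6 │ × │ ┃
       ┠───────────────────┃├───┼───┼───┼───┤ ┃
       ┃The al┏━━━━━━━━━━━━━━━━━━━━━━━━━━━━━━━┓
       ┃The ar┃ SlidingPuzzle                 ┃
       ┃Error ┠───────────────────────────────┨
       ┃Error ┃┌────┬────┬────┬────┐          ┃
       ┃The ar┃│ 10 │  3 │    │  4 │          ┃
       ┃The fr┃├────┼────┼────┼────┤          ┃
       ┗━━━━━━┃│  2 │  5 │  1 │  6 │          ┃
              ┃├────┼────┼────┼────┤          ┃
              ┃│  9 │ 14 │  8 │  7 │          ┃
              ┃├────┼────┼────┼────┤          ┃
              ┗━━━━━━━━━━━━━━━━━━━━━━━━━━━━━━━┛
                                               
                                               
                                               


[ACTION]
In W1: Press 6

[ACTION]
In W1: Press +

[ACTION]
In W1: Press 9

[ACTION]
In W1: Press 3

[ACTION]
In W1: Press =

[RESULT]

                                               
                           ┏━━━━━━━━━━━━━━━━━━┓
                           ┃ Calculator       ┃
                           ┠──────────────────┨
                           ┃                99┃
                           ┃┌───┬───┬───┬───┐ ┃
                           ┃│ 7 │ 8 │ 9 │ ÷ │ ┃
       ┏━━━━━━━━━━━━━━━━━━━┃├───┼───┼───┼───┤ ┃
       ┃ DialogModal       ┃│ 4 │ 5 │ 6 │ × │ ┃
       ┠───────────────────┃├───┼───┼───┼───┤ ┃
       ┃The al┏━━━━━━━━━━━━━━━━━━━━━━━━━━━━━━━┓
       ┃The ar┃ SlidingPuzzle                 ┃
       ┃Error ┠───────────────────────────────┨
       ┃Error ┃┌────┬────┬────┬────┐          ┃
       ┃The ar┃│ 10 │  3 │    │  4 │          ┃
       ┃The fr┃├────┼────┼────┼────┤          ┃
       ┗━━━━━━┃│  2 │  5 │  1 │  6 │          ┃
              ┃├────┼────┼────┼────┤          ┃
              ┃│  9 │ 14 │  8 │  7 │          ┃
              ┃├────┼────┼────┼────┤          ┃
              ┗━━━━━━━━━━━━━━━━━━━━━━━━━━━━━━━┛
                                               
                                               
                                               


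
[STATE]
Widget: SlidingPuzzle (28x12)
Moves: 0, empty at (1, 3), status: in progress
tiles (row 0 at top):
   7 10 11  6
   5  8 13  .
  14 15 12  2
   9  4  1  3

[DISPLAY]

┌────┬────┬────┬────┐       
│  7 │ 10 │ 11 │  6 │       
├────┼────┼────┼────┤       
│  5 │  8 │ 13 │    │       
├────┼────┼────┼────┤       
│ 14 │ 15 │ 12 │  2 │       
├────┼────┼────┼────┤       
│  9 │  4 │  1 │  3 │       
└────┴────┴────┴────┘       
Moves: 0                    
                            
                            


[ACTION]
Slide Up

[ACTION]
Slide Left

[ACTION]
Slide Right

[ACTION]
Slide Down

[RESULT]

┌────┬────┬────┬────┐       
│  7 │ 10 │ 11 │  6 │       
├────┼────┼────┼────┤       
│  5 │  8 │    │  2 │       
├────┼────┼────┼────┤       
│ 14 │ 15 │ 13 │ 12 │       
├────┼────┼────┼────┤       
│  9 │  4 │  1 │  3 │       
└────┴────┴────┴────┘       
Moves: 3                    
                            
                            


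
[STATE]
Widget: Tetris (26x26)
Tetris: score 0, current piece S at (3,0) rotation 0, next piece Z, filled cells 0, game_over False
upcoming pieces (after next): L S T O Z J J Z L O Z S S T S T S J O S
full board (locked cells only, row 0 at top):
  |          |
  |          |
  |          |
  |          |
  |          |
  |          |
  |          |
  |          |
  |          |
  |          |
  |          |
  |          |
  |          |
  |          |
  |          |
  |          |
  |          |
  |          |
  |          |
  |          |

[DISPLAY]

    ░░    │Next:          
   ░░     │▓▓             
          │ ▓▓            
          │               
          │               
          │               
          │Score:         
          │0              
          │               
          │               
          │               
          │               
          │               
          │               
          │               
          │               
          │               
          │               
          │               
          │               
          │               
          │               
          │               
          │               
          │               
          │               


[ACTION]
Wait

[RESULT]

          │Next:          
    ░░    │▓▓             
   ░░     │ ▓▓            
          │               
          │               
          │               
          │Score:         
          │0              
          │               
          │               
          │               
          │               
          │               
          │               
          │               
          │               
          │               
          │               
          │               
          │               
          │               
          │               
          │               
          │               
          │               
          │               


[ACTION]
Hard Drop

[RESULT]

   ▓▓     │Next:          
    ▓▓    │  ▒            
          │▒▒▒            
          │               
          │               
          │               
          │Score:         
          │0              
          │               
          │               
          │               
          │               
          │               
          │               
          │               
          │               
          │               
          │               
    ░░    │               
   ░░     │               
          │               
          │               
          │               
          │               
          │               
          │               


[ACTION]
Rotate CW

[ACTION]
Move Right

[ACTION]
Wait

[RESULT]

          │Next:          
     ▓    │  ▒            
    ▓▓    │▒▒▒            
    ▓     │               
          │               
          │               
          │Score:         
          │0              
          │               
          │               
          │               
          │               
          │               
          │               
          │               
          │               
          │               
          │               
    ░░    │               
   ░░     │               
          │               
          │               
          │               
          │               
          │               
          │               


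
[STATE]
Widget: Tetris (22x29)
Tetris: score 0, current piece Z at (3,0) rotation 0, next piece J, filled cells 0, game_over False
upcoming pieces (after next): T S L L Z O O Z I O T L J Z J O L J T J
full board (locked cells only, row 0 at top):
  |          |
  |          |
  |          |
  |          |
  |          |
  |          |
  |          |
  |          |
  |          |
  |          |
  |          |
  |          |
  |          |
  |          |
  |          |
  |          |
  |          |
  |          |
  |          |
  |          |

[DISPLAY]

   ▓▓     │Next:      
    ▓▓    │█          
          │███        
          │           
          │           
          │           
          │Score:     
          │0          
          │           
          │           
          │           
          │           
          │           
          │           
          │           
          │           
          │           
          │           
          │           
          │           
          │           
          │           
          │           
          │           
          │           
          │           
          │           
          │           
          │           


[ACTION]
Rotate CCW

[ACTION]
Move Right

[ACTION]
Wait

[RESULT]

          │Next:      
     ▓    │█          
    ▓▓    │███        
    ▓     │           
          │           
          │           
          │Score:     
          │0          
          │           
          │           
          │           
          │           
          │           
          │           
          │           
          │           
          │           
          │           
          │           
          │           
          │           
          │           
          │           
          │           
          │           
          │           
          │           
          │           
          │           


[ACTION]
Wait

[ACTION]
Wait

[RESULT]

          │Next:      
          │█          
          │███        
     ▓    │           
    ▓▓    │           
    ▓     │           
          │Score:     
          │0          
          │           
          │           
          │           
          │           
          │           
          │           
          │           
          │           
          │           
          │           
          │           
          │           
          │           
          │           
          │           
          │           
          │           
          │           
          │           
          │           
          │           


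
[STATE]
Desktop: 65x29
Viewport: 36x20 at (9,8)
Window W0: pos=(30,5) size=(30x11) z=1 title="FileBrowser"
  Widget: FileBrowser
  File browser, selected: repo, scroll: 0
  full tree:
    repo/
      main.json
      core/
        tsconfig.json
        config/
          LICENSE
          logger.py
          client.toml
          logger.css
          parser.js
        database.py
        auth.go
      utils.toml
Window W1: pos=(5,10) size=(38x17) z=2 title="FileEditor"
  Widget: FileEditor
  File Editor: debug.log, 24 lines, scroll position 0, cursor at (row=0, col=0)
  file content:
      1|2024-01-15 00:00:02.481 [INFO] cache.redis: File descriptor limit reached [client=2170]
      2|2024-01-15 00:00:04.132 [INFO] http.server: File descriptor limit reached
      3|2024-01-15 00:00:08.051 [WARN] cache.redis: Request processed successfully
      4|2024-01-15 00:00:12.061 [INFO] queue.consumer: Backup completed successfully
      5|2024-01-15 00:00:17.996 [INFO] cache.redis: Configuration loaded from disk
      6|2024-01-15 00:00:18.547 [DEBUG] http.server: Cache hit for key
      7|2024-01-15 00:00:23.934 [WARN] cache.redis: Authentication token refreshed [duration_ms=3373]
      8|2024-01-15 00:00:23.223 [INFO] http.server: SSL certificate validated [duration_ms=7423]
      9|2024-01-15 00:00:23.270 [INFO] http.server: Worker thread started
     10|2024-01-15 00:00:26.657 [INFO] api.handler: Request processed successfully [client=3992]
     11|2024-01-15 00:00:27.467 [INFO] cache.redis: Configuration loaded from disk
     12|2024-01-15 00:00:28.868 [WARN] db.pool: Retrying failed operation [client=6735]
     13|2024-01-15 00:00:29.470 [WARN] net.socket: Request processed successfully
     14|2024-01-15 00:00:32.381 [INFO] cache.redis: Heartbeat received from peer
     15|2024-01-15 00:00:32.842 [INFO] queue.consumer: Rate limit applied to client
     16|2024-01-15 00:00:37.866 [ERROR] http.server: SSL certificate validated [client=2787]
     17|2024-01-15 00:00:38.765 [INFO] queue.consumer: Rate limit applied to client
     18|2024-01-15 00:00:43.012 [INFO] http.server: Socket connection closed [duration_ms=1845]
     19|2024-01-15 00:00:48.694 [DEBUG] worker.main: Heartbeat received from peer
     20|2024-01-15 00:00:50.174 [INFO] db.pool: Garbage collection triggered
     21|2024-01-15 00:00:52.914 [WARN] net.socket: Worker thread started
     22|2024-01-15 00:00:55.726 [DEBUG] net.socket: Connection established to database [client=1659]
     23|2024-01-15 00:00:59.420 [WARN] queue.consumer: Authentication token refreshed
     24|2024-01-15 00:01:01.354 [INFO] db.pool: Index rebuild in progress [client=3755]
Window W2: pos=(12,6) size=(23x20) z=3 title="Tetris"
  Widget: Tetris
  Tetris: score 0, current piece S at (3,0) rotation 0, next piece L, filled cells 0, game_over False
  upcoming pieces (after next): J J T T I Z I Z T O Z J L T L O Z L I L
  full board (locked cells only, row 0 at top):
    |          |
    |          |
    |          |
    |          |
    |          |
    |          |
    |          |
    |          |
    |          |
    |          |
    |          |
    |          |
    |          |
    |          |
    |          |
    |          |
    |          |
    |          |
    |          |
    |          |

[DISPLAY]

   ┠─────────────────────┨] repo/   
   ┃          │Next:     ┃main.json 
━━━┃          │  ▒       ┃━━━━━━━┓/ 
leE┃          │▒▒▒       ┃       ┃ml
───┃          │          ┃───────┨  
4-0┃          │          ┃] cach▲┃  
4-0┃          │          ┃] http█┃  
4-0┃          │Score:    ┃] cach░┃━━
4-0┃          │0         ┃] queu░┃  
4-0┃          │          ┃] cach░┃  
4-0┃          │          ┃G] htt░┃  
4-0┃          │          ┃] cach░┃  
4-0┃          │          ┃] http░┃  
4-0┃          │          ┃] http░┃  
4-0┃          │          ┃] api.░┃  
4-0┃          │          ┃] cach░┃  
4-0┃          │          ┃] db.p░┃  
4-0┗━━━━━━━━━━━━━━━━━━━━━┛] net.▼┃  
━━━━━━━━━━━━━━━━━━━━━━━━━━━━━━━━━┛  
                                    


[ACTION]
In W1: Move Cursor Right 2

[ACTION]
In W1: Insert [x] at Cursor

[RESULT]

   ┠─────────────────────┨] repo/   
   ┃          │Next:     ┃main.json 
━━━┃          │  ▒       ┃━━━━━━━┓/ 
leE┃          │▒▒▒       ┃       ┃ml
───┃          │          ┃───────┨  
█4-┃          │          ┃O] cac▲┃  
4-0┃          │          ┃] http█┃  
4-0┃          │Score:    ┃] cach░┃━━
4-0┃          │0         ┃] queu░┃  
4-0┃          │          ┃] cach░┃  
4-0┃          │          ┃G] htt░┃  
4-0┃          │          ┃] cach░┃  
4-0┃          │          ┃] http░┃  
4-0┃          │          ┃] http░┃  
4-0┃          │          ┃] api.░┃  
4-0┃          │          ┃] cach░┃  
4-0┃          │          ┃] db.p░┃  
4-0┗━━━━━━━━━━━━━━━━━━━━━┛] net.▼┃  
━━━━━━━━━━━━━━━━━━━━━━━━━━━━━━━━━┛  
                                    


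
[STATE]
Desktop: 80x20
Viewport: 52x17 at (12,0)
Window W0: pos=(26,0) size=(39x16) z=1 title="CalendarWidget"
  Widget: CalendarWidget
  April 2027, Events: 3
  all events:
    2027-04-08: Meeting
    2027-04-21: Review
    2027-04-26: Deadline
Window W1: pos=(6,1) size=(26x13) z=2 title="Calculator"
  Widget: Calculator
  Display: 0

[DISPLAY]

              ┏━━━━━━━━━━━━━━━━━━━━━━━━━━━━━━━━━━━━━
━━━━━━━━━━━━━━━━━━━┓ndarWidget                      
ulator             ┃────────────────────────────────
───────────────────┨         April 2027             
                  0┃ We Th Fr Sa Su                 
───┬───┬───┐       ┃     1  2  3  4                 
 8 │ 9 │ ÷ │       ┃  7  8*  9 10 11                
───┼───┼───┤       ┃ 14 15 16 17 18                 
 5 │ 6 │ × │       ┃ 21* 22 23 24 25                
───┼───┼───┤       ┃7 28 29 30                      
 2 │ 3 │ - │       ┃                                
───┼───┼───┤       ┃                                
 . │ = │ + │       ┃                                
━━━━━━━━━━━━━━━━━━━┛                                
              ┃                                     
              ┗━━━━━━━━━━━━━━━━━━━━━━━━━━━━━━━━━━━━━
                                                    


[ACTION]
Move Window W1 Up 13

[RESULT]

━━━━━━━━━━━━━━━━━━━┓━━━━━━━━━━━━━━━━━━━━━━━━━━━━━━━━
ulator             ┃ndarWidget                      
───────────────────┨────────────────────────────────
                  0┃         April 2027             
───┬───┬───┐       ┃ We Th Fr Sa Su                 
 8 │ 9 │ ÷ │       ┃     1  2  3  4                 
───┼───┼───┤       ┃  7  8*  9 10 11                
 5 │ 6 │ × │       ┃ 14 15 16 17 18                 
───┼───┼───┤       ┃ 21* 22 23 24 25                
 2 │ 3 │ - │       ┃7 28 29 30                      
───┼───┼───┤       ┃                                
 . │ = │ + │       ┃                                
━━━━━━━━━━━━━━━━━━━┛                                
              ┃                                     
              ┃                                     
              ┗━━━━━━━━━━━━━━━━━━━━━━━━━━━━━━━━━━━━━
                                                    


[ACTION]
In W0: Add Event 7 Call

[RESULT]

━━━━━━━━━━━━━━━━━━━┓━━━━━━━━━━━━━━━━━━━━━━━━━━━━━━━━
ulator             ┃ndarWidget                      
───────────────────┨────────────────────────────────
                  0┃         April 2027             
───┬───┬───┐       ┃ We Th Fr Sa Su                 
 8 │ 9 │ ÷ │       ┃     1  2  3  4                 
───┼───┼───┤       ┃  7*  8*  9 10 11               
 5 │ 6 │ × │       ┃ 14 15 16 17 18                 
───┼───┼───┤       ┃ 21* 22 23 24 25                
 2 │ 3 │ - │       ┃7 28 29 30                      
───┼───┼───┤       ┃                                
 . │ = │ + │       ┃                                
━━━━━━━━━━━━━━━━━━━┛                                
              ┃                                     
              ┃                                     
              ┗━━━━━━━━━━━━━━━━━━━━━━━━━━━━━━━━━━━━━
                                                    


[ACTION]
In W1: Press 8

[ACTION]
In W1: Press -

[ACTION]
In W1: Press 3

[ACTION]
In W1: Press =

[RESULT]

━━━━━━━━━━━━━━━━━━━┓━━━━━━━━━━━━━━━━━━━━━━━━━━━━━━━━
ulator             ┃ndarWidget                      
───────────────────┨────────────────────────────────
                  5┃         April 2027             
───┬───┬───┐       ┃ We Th Fr Sa Su                 
 8 │ 9 │ ÷ │       ┃     1  2  3  4                 
───┼───┼───┤       ┃  7*  8*  9 10 11               
 5 │ 6 │ × │       ┃ 14 15 16 17 18                 
───┼───┼───┤       ┃ 21* 22 23 24 25                
 2 │ 3 │ - │       ┃7 28 29 30                      
───┼───┼───┤       ┃                                
 . │ = │ + │       ┃                                
━━━━━━━━━━━━━━━━━━━┛                                
              ┃                                     
              ┃                                     
              ┗━━━━━━━━━━━━━━━━━━━━━━━━━━━━━━━━━━━━━
                                                    


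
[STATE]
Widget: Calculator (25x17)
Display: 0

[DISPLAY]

                        0
┌───┬───┬───┬───┐        
│ 7 │ 8 │ 9 │ ÷ │        
├───┼───┼───┼───┤        
│ 4 │ 5 │ 6 │ × │        
├───┼───┼───┼───┤        
│ 1 │ 2 │ 3 │ - │        
├───┼───┼───┼───┤        
│ 0 │ . │ = │ + │        
├───┼───┼───┼───┤        
│ C │ MC│ MR│ M+│        
└───┴───┴───┴───┘        
                         
                         
                         
                         
                         


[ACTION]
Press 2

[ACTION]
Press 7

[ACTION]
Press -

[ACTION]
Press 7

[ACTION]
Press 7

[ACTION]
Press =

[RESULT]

                      -50
┌───┬───┬───┬───┐        
│ 7 │ 8 │ 9 │ ÷ │        
├───┼───┼───┼───┤        
│ 4 │ 5 │ 6 │ × │        
├───┼───┼───┼───┤        
│ 1 │ 2 │ 3 │ - │        
├───┼───┼───┼───┤        
│ 0 │ . │ = │ + │        
├───┼───┼───┼───┤        
│ C │ MC│ MR│ M+│        
└───┴───┴───┴───┘        
                         
                         
                         
                         
                         


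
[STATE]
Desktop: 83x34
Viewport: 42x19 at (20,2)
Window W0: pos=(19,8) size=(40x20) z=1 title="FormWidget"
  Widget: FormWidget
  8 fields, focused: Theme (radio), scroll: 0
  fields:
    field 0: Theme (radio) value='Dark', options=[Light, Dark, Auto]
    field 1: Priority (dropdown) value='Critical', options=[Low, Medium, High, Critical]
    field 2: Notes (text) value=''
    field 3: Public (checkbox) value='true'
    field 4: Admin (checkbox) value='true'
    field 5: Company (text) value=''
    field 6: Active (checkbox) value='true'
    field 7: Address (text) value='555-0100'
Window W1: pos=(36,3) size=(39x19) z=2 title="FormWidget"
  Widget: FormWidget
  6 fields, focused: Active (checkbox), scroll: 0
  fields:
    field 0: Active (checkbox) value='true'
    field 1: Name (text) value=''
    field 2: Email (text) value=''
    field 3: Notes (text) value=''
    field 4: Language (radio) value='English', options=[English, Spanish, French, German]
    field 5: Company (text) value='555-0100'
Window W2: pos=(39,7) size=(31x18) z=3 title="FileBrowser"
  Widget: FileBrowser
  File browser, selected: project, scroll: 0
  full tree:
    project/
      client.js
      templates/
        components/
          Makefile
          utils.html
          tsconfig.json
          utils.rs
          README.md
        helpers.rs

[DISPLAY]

                                          
                ┏━━━━━━━━━━━━━━━━━━━━━━━━━
                ┃ FormWidget              
                ┠─────────────────────────
                ┃> Active:     [x]        
                ┃  ┏━━━━━━━━━━━━━━━━━━━━━━
━━━━━━━━━━━━━━━━┃  ┃ FileBrowser          
 FormWidget     ┃  ┠──────────────────────
────────────────┃  ┃> [-] project/        
> Theme:      ( ┃  ┃    client.js         
  Priority:   [C┃  ┃    [+] templates/    
  Notes:      [ ┃  ┃                      
  Public:     [x┃  ┃                      
  Admin:      [x┃  ┃                      
  Company:    [ ┃  ┃                      
  Active:     [x┃  ┃                      
  Address:    [5┃  ┃                      
                ┃  ┃                      
                ┃  ┃                      


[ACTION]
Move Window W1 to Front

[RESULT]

                                          
                ┏━━━━━━━━━━━━━━━━━━━━━━━━━
                ┃ FormWidget              
                ┠─────────────────────────
                ┃> Active:     [x]        
                ┃  Name:       [          
━━━━━━━━━━━━━━━━┃  Email:      [          
 FormWidget     ┃  Notes:      [          
────────────────┃  Language:   (●) English
> Theme:      ( ┃  Company:    [555-0100  
  Priority:   [C┃                         
  Notes:      [ ┃                         
  Public:     [x┃                         
  Admin:      [x┃                         
  Company:    [ ┃                         
  Active:     [x┃                         
  Address:    [5┃                         
                ┃                         
                ┃                         


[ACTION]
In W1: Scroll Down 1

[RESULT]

                                          
                ┏━━━━━━━━━━━━━━━━━━━━━━━━━
                ┃ FormWidget              
                ┠─────────────────────────
                ┃  Name:       [          
                ┃  Email:      [          
━━━━━━━━━━━━━━━━┃  Notes:      [          
 FormWidget     ┃  Language:   (●) English
────────────────┃  Company:    [555-0100  
> Theme:      ( ┃                         
  Priority:   [C┃                         
  Notes:      [ ┃                         
  Public:     [x┃                         
  Admin:      [x┃                         
  Company:    [ ┃                         
  Active:     [x┃                         
  Address:    [5┃                         
                ┃                         
                ┃                         


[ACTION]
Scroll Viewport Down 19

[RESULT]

  Admin:      [x┃                         
  Company:    [ ┃                         
  Active:     [x┃                         
  Address:    [5┃                         
                ┃                         
                ┃                         
                ┗━━━━━━━━━━━━━━━━━━━━━━━━━
                   ┃                      
                   ┃                      
                   ┗━━━━━━━━━━━━━━━━━━━━━━
                                      ┃   
                                      ┃   
━━━━━━━━━━━━━━━━━━━━━━━━━━━━━━━━━━━━━━┛   
                                          
                                          
                                          
                                          
                                          
                                          


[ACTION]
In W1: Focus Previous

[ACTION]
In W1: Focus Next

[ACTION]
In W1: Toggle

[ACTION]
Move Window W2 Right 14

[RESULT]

  Admin:      [x┃                         
  Company:    [ ┃                         
  Active:     [x┃                         
  Address:    [5┃                         
                ┃                         
                ┃                         
                ┗━━━━━━━━━━━━━━━━━━━━━━━━━
                                ┃         
                                ┃         
                                ┗━━━━━━━━━
                                      ┃   
                                      ┃   
━━━━━━━━━━━━━━━━━━━━━━━━━━━━━━━━━━━━━━┛   
                                          
                                          
                                          
                                          
                                          
                                          
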